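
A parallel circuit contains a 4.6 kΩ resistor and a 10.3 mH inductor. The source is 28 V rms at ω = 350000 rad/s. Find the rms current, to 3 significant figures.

9.87 mA

X_L = ωL = 3600 Ω
Parallel: admittances add. Y = 1/R + 1/(jωL)
Y = (0.000217 − j0.000277) S
|Y| = 0.000352 S → |Z| = 1/|Y| = 2840 Ω, ∠Z = −∠Y = 51.9°
I = V/|Z| = 28/2840 = 9.87 mA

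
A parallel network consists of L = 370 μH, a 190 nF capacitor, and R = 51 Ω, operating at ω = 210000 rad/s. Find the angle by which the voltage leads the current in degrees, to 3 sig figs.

X_L = ωL = 77.7 Ω
X_C = 1/(ωC) = 25.1 Ω
Parallel: admittances add. Y = 1/R + 1/(jωL) + jωC
Y = (0.0196 + j0.0270) S
|Y| = 0.0334 S → |Z| = 1/|Y| = 29.9 Ω, ∠Z = −∠Y = -54.0°

-54.0°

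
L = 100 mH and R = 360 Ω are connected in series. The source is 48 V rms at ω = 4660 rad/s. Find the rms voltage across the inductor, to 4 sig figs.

X_L = ωL = 466.0 Ω
Z = 360.0 + j466.0 Ω
|Z| = √(360.0² + 466.0²) = 588.9 Ω
I = V/|Z| = 81.51 mA
V_L = I·|Z_L| = 0.08151 × 466.0 = 37.99 V

37.99 V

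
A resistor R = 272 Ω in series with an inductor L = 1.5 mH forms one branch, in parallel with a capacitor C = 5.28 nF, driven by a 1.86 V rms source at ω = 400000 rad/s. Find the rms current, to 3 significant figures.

X_L = ωL = 600 Ω
X_C = 1/(ωC) = 473 Ω
Branch 1 (R+jX_L): Z₁ = 272 + j600 Ω, |Z₁| = 659 Ω
Branch 2 (−jX_C): Z₂ = −j473 Ω
Parallel: Z = Z₁Z₂/(Z₁+Z₂), |Z| = 1040 Ω, ∠Z = -49.3°
I = V/|Z| = 1.86/1040 = 1.79 mA

1.79 mA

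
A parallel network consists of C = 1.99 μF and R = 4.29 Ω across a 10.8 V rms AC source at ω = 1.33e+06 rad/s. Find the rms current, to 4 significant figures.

28.70 A

X_C = 1/(ωC) = 0.3778 Ω
Parallel: admittances add. Y = 1/R + jωC
Y = (0.2331 + j2.647) S
|Y| = 2.657 S → |Z| = 1/|Y| = 0.3764 Ω, ∠Z = −∠Y = -84.97°
I = V/|Z| = 10.8/0.3764 = 28.70 A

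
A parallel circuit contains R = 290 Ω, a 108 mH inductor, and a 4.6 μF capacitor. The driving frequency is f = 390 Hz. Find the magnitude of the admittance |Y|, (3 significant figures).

ω = 2πf = 2450 rad/s
X_L = ωL = 265 Ω
X_C = 1/(ωC) = 88.7 Ω
Parallel: admittances add. Y = 1/R + 1/(jωL) + jωC
Y = (0.00345 + j0.00749) S
|Y| = 0.00825 S → |Z| = 1/|Y| = 121 Ω, ∠Z = −∠Y = -65.3°

8.25 mS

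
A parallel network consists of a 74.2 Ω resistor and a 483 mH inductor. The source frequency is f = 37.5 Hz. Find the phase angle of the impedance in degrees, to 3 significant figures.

33.1°

ω = 2πf = 235.6 rad/s
X_L = ωL = 114 Ω
Parallel: admittances add. Y = 1/R + 1/(jωL)
Y = (0.0135 − j0.00879) S
|Y| = 0.0161 S → |Z| = 1/|Y| = 62.2 Ω, ∠Z = −∠Y = 33.1°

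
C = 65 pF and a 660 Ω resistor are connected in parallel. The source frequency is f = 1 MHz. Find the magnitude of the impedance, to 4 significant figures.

637.3 Ω

ω = 2πf = 6.283e+06 rad/s
X_C = 1/(ωC) = 2449 Ω
Parallel: admittances add. Y = 1/R + jωC
Y = (0.001515 + j0.0004084) S
|Y| = 0.001569 S → |Z| = 1/|Y| = 637.3 Ω, ∠Z = −∠Y = -15.09°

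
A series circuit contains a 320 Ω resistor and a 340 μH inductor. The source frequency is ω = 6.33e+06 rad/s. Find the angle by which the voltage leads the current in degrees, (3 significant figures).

81.5°

X_L = ωL = 2150 Ω
Z = 320 + j2150 Ω
|Z| = √(320² + 2150²) = 2180 Ω
∠Z = arctan(2150/320) = 81.5°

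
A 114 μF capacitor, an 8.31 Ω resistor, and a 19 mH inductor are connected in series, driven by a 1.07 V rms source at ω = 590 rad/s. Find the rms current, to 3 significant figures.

118 mA

X_L = ωL = 11.2 Ω
X_C = 1/(ωC) = 14.9 Ω
Net reactance X = X_L − X_C = -3.66 Ω
Z = 8.31 − j3.66 Ω
|Z| = √(8.31² + 3.66²) = 9.08 Ω
I = V/|Z| = 1.07/9.08 = 118 mA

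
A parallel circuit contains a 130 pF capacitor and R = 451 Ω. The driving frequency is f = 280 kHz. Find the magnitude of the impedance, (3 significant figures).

ω = 2πf = 1.759e+06 rad/s
X_C = 1/(ωC) = 4370 Ω
Parallel: admittances add. Y = 1/R + jωC
Y = (0.00222 + j0.000229) S
|Y| = 0.00223 S → |Z| = 1/|Y| = 449 Ω, ∠Z = −∠Y = -5.89°

449 Ω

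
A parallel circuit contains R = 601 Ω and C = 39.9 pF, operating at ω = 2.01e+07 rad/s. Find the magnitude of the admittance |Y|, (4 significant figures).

1.847 mS

X_C = 1/(ωC) = 1247 Ω
Parallel: admittances add. Y = 1/R + jωC
Y = (0.001664 + j0.0008020) S
|Y| = 0.001847 S → |Z| = 1/|Y| = 541.4 Ω, ∠Z = −∠Y = -25.73°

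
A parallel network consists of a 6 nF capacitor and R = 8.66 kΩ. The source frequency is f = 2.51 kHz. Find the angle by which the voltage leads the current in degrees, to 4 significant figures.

ω = 2πf = 15770 rad/s
X_C = 1/(ωC) = 10570 Ω
Parallel: admittances add. Y = 1/R + jωC
Y = (0.0001155 + j9.462e-05) S
|Y| = 0.0001493 S → |Z| = 1/|Y| = 6698 Ω, ∠Z = −∠Y = -39.33°

-39.33°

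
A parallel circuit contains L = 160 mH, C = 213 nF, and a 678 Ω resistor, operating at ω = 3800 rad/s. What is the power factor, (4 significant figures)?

X_L = ωL = 608.0 Ω
X_C = 1/(ωC) = 1235 Ω
Parallel: admittances add. Y = 1/R + 1/(jωL) + jωC
Y = (0.001475 − j0.0008353) S
|Y| = 0.001695 S → |Z| = 1/|Y| = 590.0 Ω, ∠Z = −∠Y = 29.53°
cos φ = cos(29.53°) = 0.8701

0.8701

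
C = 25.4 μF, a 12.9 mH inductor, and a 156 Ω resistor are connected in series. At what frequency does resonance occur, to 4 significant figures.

ω₀ = 1/√(LC) = 1/√(0.0129 × 2.54e-05) = 1747 rad/s
f₀ = ω₀/(2π) = 278.0 Hz

278.0 Hz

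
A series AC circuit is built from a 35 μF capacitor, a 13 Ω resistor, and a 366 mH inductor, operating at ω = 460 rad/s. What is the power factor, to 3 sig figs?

0.121

X_L = ωL = 168 Ω
X_C = 1/(ωC) = 62.1 Ω
Net reactance X = X_L − X_C = 106 Ω
Z = 13.0 + j106 Ω
|Z| = √(13.0² + 106²) = 107 Ω
∠Z = arctan(106/13.0) = 83.0°
cos φ = cos(83.0°) = 0.121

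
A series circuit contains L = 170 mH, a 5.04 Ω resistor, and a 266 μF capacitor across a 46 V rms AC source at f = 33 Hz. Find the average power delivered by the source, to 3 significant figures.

33.5 W

ω = 2πf = 207.3 rad/s
X_L = ωL = 35.2 Ω
X_C = 1/(ωC) = 18.1 Ω
Net reactance X = X_L − X_C = 17.1 Ω
Z = 5.04 + j17.1 Ω
|Z| = √(5.04² + 17.1²) = 17.8 Ω
∠Z = arctan(17.1/5.04) = 73.6°
I = V/|Z| = 2.58 A
P = VI cos φ = 46 × 2.58 × cos(73.6°) = 33.5 W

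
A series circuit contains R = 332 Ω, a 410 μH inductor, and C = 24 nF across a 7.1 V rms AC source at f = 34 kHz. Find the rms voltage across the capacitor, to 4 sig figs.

ω = 2πf = 213600 rad/s
X_L = ωL = 87.59 Ω
X_C = 1/(ωC) = 195.0 Ω
Net reactance X = X_L − X_C = -107.5 Ω
Z = 332.0 − j107.5 Ω
|Z| = √(332.0² + 107.5²) = 349.0 Ω
I = V/|Z| = 20.35 mA
V_C = I·|Z_C| = 0.02035 × 195.0 = 3.968 V

3.968 V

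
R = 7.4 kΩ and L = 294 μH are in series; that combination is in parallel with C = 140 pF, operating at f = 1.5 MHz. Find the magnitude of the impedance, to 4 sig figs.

780.9 Ω

ω = 2πf = 9.425e+06 rad/s
X_L = ωL = 2771 Ω
X_C = 1/(ωC) = 757.9 Ω
Branch 1 (R+jX_L): Z₁ = 7400 + j2771 Ω, |Z₁| = 7902 Ω
Branch 2 (−jX_C): Z₂ = −j757.9 Ω
Parallel: Z = Z₁Z₂/(Z₁+Z₂), |Z| = 780.9 Ω, ∠Z = -84.69°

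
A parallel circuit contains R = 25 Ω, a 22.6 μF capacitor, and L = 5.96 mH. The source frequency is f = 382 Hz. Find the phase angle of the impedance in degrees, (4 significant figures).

21.38°

ω = 2πf = 2400 rad/s
X_L = ωL = 14.31 Ω
X_C = 1/(ωC) = 18.44 Ω
Parallel: admittances add. Y = 1/R + 1/(jωL) + jωC
Y = (0.04000 − j0.01566) S
|Y| = 0.04296 S → |Z| = 1/|Y| = 23.28 Ω, ∠Z = −∠Y = 21.38°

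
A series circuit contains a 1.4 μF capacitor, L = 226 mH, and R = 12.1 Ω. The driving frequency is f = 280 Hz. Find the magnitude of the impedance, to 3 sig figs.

ω = 2πf = 1759 rad/s
X_L = ωL = 398 Ω
X_C = 1/(ωC) = 406 Ω
Net reactance X = X_L − X_C = -8.41 Ω
Z = 12.1 − j8.41 Ω
|Z| = √(12.1² + 8.41²) = 14.7 Ω

14.7 Ω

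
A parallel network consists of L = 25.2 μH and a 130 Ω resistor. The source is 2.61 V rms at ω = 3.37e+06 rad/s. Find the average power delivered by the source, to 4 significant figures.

52.40 mW

X_L = ωL = 84.92 Ω
Parallel: admittances add. Y = 1/R + 1/(jωL)
Y = (0.007692 − j0.01178) S
|Y| = 0.01407 S → |Z| = 1/|Y| = 71.10 Ω, ∠Z = −∠Y = 56.84°
I = V/|Z| = 36.71 mA
P = VI cos φ = 2.61 × 0.03671 × cos(56.84°) = 52.40 mW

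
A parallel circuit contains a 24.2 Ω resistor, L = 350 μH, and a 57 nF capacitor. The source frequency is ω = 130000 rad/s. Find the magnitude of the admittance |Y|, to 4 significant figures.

43.82 mS

X_L = ωL = 45.50 Ω
X_C = 1/(ωC) = 135.0 Ω
Parallel: admittances add. Y = 1/R + 1/(jωL) + jωC
Y = (0.04132 − j0.01457) S
|Y| = 0.04382 S → |Z| = 1/|Y| = 22.82 Ω, ∠Z = −∠Y = 19.42°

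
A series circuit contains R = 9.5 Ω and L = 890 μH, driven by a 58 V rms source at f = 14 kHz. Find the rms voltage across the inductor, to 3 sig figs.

57.6 V

ω = 2πf = 87960 rad/s
X_L = ωL = 78.3 Ω
Z = 9.50 + j78.3 Ω
|Z| = √(9.50² + 78.3²) = 78.9 Ω
I = V/|Z| = 735 mA
V_L = I·|Z_L| = 0.735 × 78.3 = 57.6 V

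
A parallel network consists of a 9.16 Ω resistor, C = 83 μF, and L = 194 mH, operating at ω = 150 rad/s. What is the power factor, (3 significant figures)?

0.980

X_L = ωL = 29.1 Ω
X_C = 1/(ωC) = 80.3 Ω
Parallel: admittances add. Y = 1/R + 1/(jωL) + jωC
Y = (0.109 − j0.0219) S
|Y| = 0.111 S → |Z| = 1/|Y| = 8.98 Ω, ∠Z = −∠Y = 11.4°
cos φ = cos(11.4°) = 0.980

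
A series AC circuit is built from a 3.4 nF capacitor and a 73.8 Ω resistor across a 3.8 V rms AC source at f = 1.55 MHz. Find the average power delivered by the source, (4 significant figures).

167.6 mW

ω = 2πf = 9.739e+06 rad/s
X_C = 1/(ωC) = 30.20 Ω
Z = 73.80 − j30.20 Ω
|Z| = √(73.80² + 30.20²) = 79.74 Ω
∠Z = arctan(-30.20/73.80) = -22.26°
I = V/|Z| = 47.65 mA
P = VI cos φ = 3.8 × 0.04765 × cos(-22.26°) = 167.6 mW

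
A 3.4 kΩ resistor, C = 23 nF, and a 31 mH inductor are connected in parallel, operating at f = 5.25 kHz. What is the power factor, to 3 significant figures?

0.802

ω = 2πf = 32990 rad/s
X_L = ωL = 1020 Ω
X_C = 1/(ωC) = 1320 Ω
Parallel: admittances add. Y = 1/R + 1/(jωL) + jωC
Y = (0.000294 − j0.000219) S
|Y| = 0.000367 S → |Z| = 1/|Y| = 2730 Ω, ∠Z = −∠Y = 36.7°
cos φ = cos(36.7°) = 0.802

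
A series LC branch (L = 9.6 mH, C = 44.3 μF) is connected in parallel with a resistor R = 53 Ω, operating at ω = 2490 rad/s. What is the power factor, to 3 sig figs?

0.270

X_L = ωL = 23.9 Ω
X_C = 1/(ωC) = 9.07 Ω
Branch 1: Z₁ = R = 53.0 Ω
Branch 2 (series LC): Z₂ = j(X_L − X_C) = j14.8 Ω
Parallel: Z = Z₁Z₂/(Z₁+Z₂), |Z| = 14.3 Ω, ∠Z = 74.4°
cos φ = cos(74.4°) = 0.270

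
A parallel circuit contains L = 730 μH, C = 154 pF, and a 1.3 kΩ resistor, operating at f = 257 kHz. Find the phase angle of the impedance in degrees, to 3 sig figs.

37.9°

ω = 2πf = 1.615e+06 rad/s
X_L = ωL = 1180 Ω
X_C = 1/(ωC) = 4020 Ω
Parallel: admittances add. Y = 1/R + 1/(jωL) + jωC
Y = (0.000769 − j0.000600) S
|Y| = 0.000975 S → |Z| = 1/|Y| = 1030 Ω, ∠Z = −∠Y = 37.9°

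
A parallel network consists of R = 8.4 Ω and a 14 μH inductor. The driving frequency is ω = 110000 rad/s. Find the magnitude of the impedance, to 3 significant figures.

1.51 Ω

X_L = ωL = 1.54 Ω
Parallel: admittances add. Y = 1/R + 1/(jωL)
Y = (0.119 − j0.649) S
|Y| = 0.660 S → |Z| = 1/|Y| = 1.51 Ω, ∠Z = −∠Y = 79.6°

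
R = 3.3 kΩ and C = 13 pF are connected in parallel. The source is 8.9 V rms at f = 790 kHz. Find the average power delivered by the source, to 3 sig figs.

24.0 mW

ω = 2πf = 4.964e+06 rad/s
X_C = 1/(ωC) = 15500 Ω
Parallel: admittances add. Y = 1/R + jωC
Y = (0.000303 + j6.45e-05) S
|Y| = 0.000310 S → |Z| = 1/|Y| = 3230 Ω, ∠Z = −∠Y = -12.0°
I = V/|Z| = 2.76 mA
P = VI cos φ = 8.9 × 0.00276 × cos(-12.0°) = 24.0 mW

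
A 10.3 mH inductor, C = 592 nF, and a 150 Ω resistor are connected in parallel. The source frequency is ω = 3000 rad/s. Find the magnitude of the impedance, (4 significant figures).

31.94 Ω

X_L = ωL = 30.90 Ω
X_C = 1/(ωC) = 563.1 Ω
Parallel: admittances add. Y = 1/R + 1/(jωL) + jωC
Y = (0.006667 − j0.03059) S
|Y| = 0.03130 S → |Z| = 1/|Y| = 31.94 Ω, ∠Z = −∠Y = 77.70°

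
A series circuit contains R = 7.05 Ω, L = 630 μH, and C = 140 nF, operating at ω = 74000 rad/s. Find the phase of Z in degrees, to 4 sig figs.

X_L = ωL = 46.62 Ω
X_C = 1/(ωC) = 96.53 Ω
Net reactance X = X_L − X_C = -49.91 Ω
Z = 7.050 − j49.91 Ω
|Z| = √(7.050² + 49.91²) = 50.40 Ω
∠Z = arctan(-49.91/7.050) = -81.96°

-81.96°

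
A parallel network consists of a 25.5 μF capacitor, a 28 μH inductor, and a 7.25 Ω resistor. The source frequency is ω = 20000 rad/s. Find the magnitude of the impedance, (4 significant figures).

0.7793 Ω

X_L = ωL = 0.5600 Ω
X_C = 1/(ωC) = 1.961 Ω
Parallel: admittances add. Y = 1/R + 1/(jωL) + jωC
Y = (0.1379 − j1.276) S
|Y| = 1.283 S → |Z| = 1/|Y| = 0.7793 Ω, ∠Z = −∠Y = 83.83°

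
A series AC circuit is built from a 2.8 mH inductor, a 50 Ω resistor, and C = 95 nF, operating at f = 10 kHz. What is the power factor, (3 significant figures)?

ω = 2πf = 62830 rad/s
X_L = ωL = 176 Ω
X_C = 1/(ωC) = 168 Ω
Net reactance X = X_L − X_C = 8.40 Ω
Z = 50.0 + j8.40 Ω
|Z| = √(50.0² + 8.40²) = 50.7 Ω
∠Z = arctan(8.40/50.0) = 9.53°
cos φ = cos(9.53°) = 0.986

0.986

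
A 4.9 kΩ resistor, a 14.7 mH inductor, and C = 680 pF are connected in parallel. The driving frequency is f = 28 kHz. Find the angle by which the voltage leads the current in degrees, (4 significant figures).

52.61°

ω = 2πf = 175900 rad/s
X_L = ωL = 2586 Ω
X_C = 1/(ωC) = 8359 Ω
Parallel: admittances add. Y = 1/R + 1/(jωL) + jωC
Y = (0.0002041 − j0.0002670) S
|Y| = 0.0003361 S → |Z| = 1/|Y| = 2975 Ω, ∠Z = −∠Y = 52.61°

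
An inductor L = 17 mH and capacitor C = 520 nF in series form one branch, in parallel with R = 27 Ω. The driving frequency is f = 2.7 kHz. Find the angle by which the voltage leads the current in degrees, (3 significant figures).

8.77°

ω = 2πf = 16960 rad/s
X_L = ωL = 288 Ω
X_C = 1/(ωC) = 113 Ω
Branch 1: Z₁ = R = 27.0 Ω
Branch 2 (series LC): Z₂ = j(X_L − X_C) = j175 Ω
Parallel: Z = Z₁Z₂/(Z₁+Z₂), |Z| = 26.7 Ω, ∠Z = 8.77°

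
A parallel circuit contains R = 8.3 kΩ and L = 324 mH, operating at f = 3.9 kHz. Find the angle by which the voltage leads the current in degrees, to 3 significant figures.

46.3°

ω = 2πf = 24500 rad/s
X_L = ωL = 7940 Ω
Parallel: admittances add. Y = 1/R + 1/(jωL)
Y = (0.000120 − j0.000126) S
|Y| = 0.000174 S → |Z| = 1/|Y| = 5740 Ω, ∠Z = −∠Y = 46.3°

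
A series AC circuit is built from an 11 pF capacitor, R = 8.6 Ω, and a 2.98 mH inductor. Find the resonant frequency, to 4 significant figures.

ω₀ = 1/√(LC) = 1/√(0.00298 × 1.1e-11) = 5.523e+06 rad/s
f₀ = ω₀/(2π) = 879.1 kHz

879.1 kHz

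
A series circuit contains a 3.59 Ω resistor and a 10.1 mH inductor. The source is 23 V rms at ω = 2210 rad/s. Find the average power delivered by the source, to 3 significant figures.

3.72 W

X_L = ωL = 22.3 Ω
Z = 3.59 + j22.3 Ω
|Z| = √(3.59² + 22.3²) = 22.6 Ω
∠Z = arctan(22.3/3.59) = 80.9°
I = V/|Z| = 1.02 A
P = VI cos φ = 23 × 1.02 × cos(80.9°) = 3.72 W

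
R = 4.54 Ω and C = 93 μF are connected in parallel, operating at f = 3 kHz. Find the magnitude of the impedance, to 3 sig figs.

ω = 2πf = 18850 rad/s
X_C = 1/(ωC) = 0.570 Ω
Parallel: admittances add. Y = 1/R + jωC
Y = (0.220 + j1.75) S
|Y| = 1.77 S → |Z| = 1/|Y| = 0.566 Ω, ∠Z = −∠Y = -82.8°

0.566 Ω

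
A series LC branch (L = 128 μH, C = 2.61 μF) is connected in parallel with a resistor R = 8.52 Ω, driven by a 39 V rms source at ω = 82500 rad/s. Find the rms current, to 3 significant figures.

8.03 A

X_L = ωL = 10.6 Ω
X_C = 1/(ωC) = 4.64 Ω
Branch 1: Z₁ = R = 8.52 Ω
Branch 2 (series LC): Z₂ = j(X_L − X_C) = j5.92 Ω
Parallel: Z = Z₁Z₂/(Z₁+Z₂), |Z| = 4.86 Ω, ∠Z = 55.2°
I = V/|Z| = 39/4.86 = 8.03 A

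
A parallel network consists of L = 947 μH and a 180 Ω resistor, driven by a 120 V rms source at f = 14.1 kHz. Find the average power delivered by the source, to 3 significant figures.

80.0 W

ω = 2πf = 88590 rad/s
X_L = ωL = 83.9 Ω
Parallel: admittances add. Y = 1/R + 1/(jωL)
Y = (0.00556 − j0.0119) S
|Y| = 0.0132 S → |Z| = 1/|Y| = 76.0 Ω, ∠Z = −∠Y = 65.0°
I = V/|Z| = 1.58 A
P = VI cos φ = 120 × 1.58 × cos(65.0°) = 80.0 W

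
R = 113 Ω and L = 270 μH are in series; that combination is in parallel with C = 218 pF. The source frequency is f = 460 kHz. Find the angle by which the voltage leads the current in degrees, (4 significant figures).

ω = 2πf = 2.89e+06 rad/s
X_L = ωL = 780.4 Ω
X_C = 1/(ωC) = 1587 Ω
Branch 1 (R+jX_L): Z₁ = 113.0 + j780.4 Ω, |Z₁| = 788.5 Ω
Branch 2 (−jX_C): Z₂ = −j1587 Ω
Parallel: Z = Z₁Z₂/(Z₁+Z₂), |Z| = 1536 Ω, ∠Z = 73.79°

73.79°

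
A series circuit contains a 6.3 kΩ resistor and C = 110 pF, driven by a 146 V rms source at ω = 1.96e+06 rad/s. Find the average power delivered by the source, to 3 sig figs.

X_C = 1/(ωC) = 4640 Ω
Z = 6300 − j4640 Ω
|Z| = √(6300² + 4640²) = 7820 Ω
∠Z = arctan(-4640/6300) = -36.4°
I = V/|Z| = 18.7 mA
P = VI cos φ = 146 × 0.0187 × cos(-36.4°) = 2.19 W

2.19 W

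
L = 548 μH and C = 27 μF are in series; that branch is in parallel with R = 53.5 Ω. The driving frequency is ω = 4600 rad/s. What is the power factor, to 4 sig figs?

0.1028

X_L = ωL = 2.521 Ω
X_C = 1/(ωC) = 8.052 Ω
Branch 1: Z₁ = R = 53.50 Ω
Branch 2 (series LC): Z₂ = j(X_L − X_C) = −j5.531 Ω
Parallel: Z = Z₁Z₂/(Z₁+Z₂), |Z| = 5.501 Ω, ∠Z = -84.10°
cos φ = cos(-84.10°) = 0.1028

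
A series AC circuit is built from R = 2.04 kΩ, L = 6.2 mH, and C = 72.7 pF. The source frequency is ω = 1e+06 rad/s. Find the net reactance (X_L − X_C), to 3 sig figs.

X_L = ωL = 6200 Ω
X_C = 1/(ωC) = 13800 Ω
X = 6200 − 13800 = -7560 Ω

-7560 Ω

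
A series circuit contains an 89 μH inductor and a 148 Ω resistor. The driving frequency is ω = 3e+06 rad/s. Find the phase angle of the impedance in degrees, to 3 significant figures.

X_L = ωL = 267 Ω
Z = 148 + j267 Ω
|Z| = √(148² + 267²) = 305 Ω
∠Z = arctan(267/148) = 61.0°

61.0°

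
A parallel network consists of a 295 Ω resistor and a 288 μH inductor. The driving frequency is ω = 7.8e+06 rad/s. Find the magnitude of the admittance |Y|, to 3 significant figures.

3.42 mS

X_L = ωL = 2250 Ω
Parallel: admittances add. Y = 1/R + 1/(jωL)
Y = (0.00339 − j0.000445) S
|Y| = 0.00342 S → |Z| = 1/|Y| = 292 Ω, ∠Z = −∠Y = 7.48°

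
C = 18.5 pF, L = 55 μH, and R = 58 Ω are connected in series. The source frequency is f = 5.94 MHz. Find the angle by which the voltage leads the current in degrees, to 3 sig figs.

ω = 2πf = 3.732e+07 rad/s
X_L = ωL = 2050 Ω
X_C = 1/(ωC) = 1450 Ω
Net reactance X = X_L − X_C = 604 Ω
Z = 58.0 + j604 Ω
|Z| = √(58.0² + 604²) = 607 Ω
∠Z = arctan(604/58.0) = 84.5°

84.5°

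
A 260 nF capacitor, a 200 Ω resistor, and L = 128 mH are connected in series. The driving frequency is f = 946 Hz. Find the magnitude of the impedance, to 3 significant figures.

230 Ω

ω = 2πf = 5944 rad/s
X_L = ωL = 761 Ω
X_C = 1/(ωC) = 647 Ω
Net reactance X = X_L − X_C = 114 Ω
Z = 200 + j114 Ω
|Z| = √(200² + 114²) = 230 Ω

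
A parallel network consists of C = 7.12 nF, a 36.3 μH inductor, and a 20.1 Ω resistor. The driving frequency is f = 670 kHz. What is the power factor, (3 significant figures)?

ω = 2πf = 4.21e+06 rad/s
X_L = ωL = 153 Ω
X_C = 1/(ωC) = 33.4 Ω
Parallel: admittances add. Y = 1/R + 1/(jωL) + jωC
Y = (0.0498 + j0.0234) S
|Y| = 0.0550 S → |Z| = 1/|Y| = 18.2 Ω, ∠Z = −∠Y = -25.2°
cos φ = cos(-25.2°) = 0.905

0.905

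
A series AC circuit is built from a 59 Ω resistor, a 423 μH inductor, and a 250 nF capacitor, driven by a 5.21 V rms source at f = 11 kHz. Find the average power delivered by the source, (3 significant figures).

372 mW

ω = 2πf = 69120 rad/s
X_L = ωL = 29.2 Ω
X_C = 1/(ωC) = 57.9 Ω
Net reactance X = X_L − X_C = -28.6 Ω
Z = 59.0 − j28.6 Ω
|Z| = √(59.0² + 28.6²) = 65.6 Ω
∠Z = arctan(-28.6/59.0) = -25.9°
I = V/|Z| = 79.4 mA
P = VI cos φ = 5.21 × 0.0794 × cos(-25.9°) = 372 mW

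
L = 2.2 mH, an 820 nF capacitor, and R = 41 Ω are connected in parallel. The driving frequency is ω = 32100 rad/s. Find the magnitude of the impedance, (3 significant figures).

X_L = ωL = 70.6 Ω
X_C = 1/(ωC) = 38.0 Ω
Parallel: admittances add. Y = 1/R + 1/(jωL) + jωC
Y = (0.0244 + j0.0122) S
|Y| = 0.0273 S → |Z| = 1/|Y| = 36.7 Ω, ∠Z = −∠Y = -26.5°

36.7 Ω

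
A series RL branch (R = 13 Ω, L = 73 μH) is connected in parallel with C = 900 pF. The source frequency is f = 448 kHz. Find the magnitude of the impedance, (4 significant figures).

ω = 2πf = 2.815e+06 rad/s
X_L = ωL = 205.5 Ω
X_C = 1/(ωC) = 394.7 Ω
Branch 1 (R+jX_L): Z₁ = 13.00 + j205.5 Ω, |Z₁| = 205.9 Ω
Branch 2 (−jX_C): Z₂ = −j394.7 Ω
Parallel: Z = Z₁Z₂/(Z₁+Z₂), |Z| = 428.5 Ω, ∠Z = 82.45°

428.5 Ω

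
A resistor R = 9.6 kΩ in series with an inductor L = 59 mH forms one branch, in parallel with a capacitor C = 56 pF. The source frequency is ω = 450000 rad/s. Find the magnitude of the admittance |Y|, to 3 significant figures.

14.5 μS

X_L = ωL = 26600 Ω
X_C = 1/(ωC) = 39700 Ω
Branch 1 (R+jX_L): Z₁ = 9600 + j26600 Ω, |Z₁| = 28200 Ω
Branch 2 (−jX_C): Z₂ = −j39700 Ω
Parallel: Z = Z₁Z₂/(Z₁+Z₂), |Z| = 68900 Ω, ∠Z = 34.0°
|Y| = 1/|Z| = 14.5 μS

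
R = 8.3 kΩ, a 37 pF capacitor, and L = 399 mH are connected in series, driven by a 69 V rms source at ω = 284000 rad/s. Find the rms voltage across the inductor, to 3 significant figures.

392 V

X_L = ωL = 113000 Ω
X_C = 1/(ωC) = 95200 Ω
Net reactance X = X_L − X_C = 18200 Ω
Z = 8300 + j18200 Ω
|Z| = √(8300² + 18200²) = 20000 Ω
I = V/|Z| = 3.46 mA
V_L = I·|Z_L| = 0.00346 × 113000 = 392 V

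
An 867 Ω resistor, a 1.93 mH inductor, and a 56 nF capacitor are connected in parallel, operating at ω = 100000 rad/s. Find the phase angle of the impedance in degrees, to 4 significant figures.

-19.95°

X_L = ωL = 193.0 Ω
X_C = 1/(ωC) = 178.6 Ω
Parallel: admittances add. Y = 1/R + 1/(jωL) + jωC
Y = (0.001153 + j0.0004187) S
|Y| = 0.001227 S → |Z| = 1/|Y| = 815.0 Ω, ∠Z = −∠Y = -19.95°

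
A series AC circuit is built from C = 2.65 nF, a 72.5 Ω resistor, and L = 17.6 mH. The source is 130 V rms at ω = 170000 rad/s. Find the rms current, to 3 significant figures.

168 mA

X_L = ωL = 2990 Ω
X_C = 1/(ωC) = 2220 Ω
Net reactance X = X_L − X_C = 772 Ω
Z = 72.5 + j772 Ω
|Z| = √(72.5² + 772²) = 776 Ω
I = V/|Z| = 130/776 = 168 mA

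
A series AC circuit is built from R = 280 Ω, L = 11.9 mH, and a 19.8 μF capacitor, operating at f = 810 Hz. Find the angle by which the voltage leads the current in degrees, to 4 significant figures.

ω = 2πf = 5089 rad/s
X_L = ωL = 60.56 Ω
X_C = 1/(ωC) = 9.924 Ω
Net reactance X = X_L − X_C = 50.64 Ω
Z = 280.0 + j50.64 Ω
|Z| = √(280.0² + 50.64²) = 284.5 Ω
∠Z = arctan(50.64/280.0) = 10.25°

10.25°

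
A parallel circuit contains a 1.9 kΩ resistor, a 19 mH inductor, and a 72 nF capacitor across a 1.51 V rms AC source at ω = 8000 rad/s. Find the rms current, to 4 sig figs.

X_L = ωL = 152.0 Ω
X_C = 1/(ωC) = 1736 Ω
Parallel: admittances add. Y = 1/R + 1/(jωL) + jωC
Y = (0.0005263 − j0.006003) S
|Y| = 0.006026 S → |Z| = 1/|Y| = 165.9 Ω, ∠Z = −∠Y = 84.99°
I = V/|Z| = 1.51/165.9 = 9.099 mA

9.099 mA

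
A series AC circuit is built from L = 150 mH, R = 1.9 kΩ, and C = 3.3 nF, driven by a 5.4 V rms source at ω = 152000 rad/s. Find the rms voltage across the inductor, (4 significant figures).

5.893 V

X_L = ωL = 22800 Ω
X_C = 1/(ωC) = 1994 Ω
Net reactance X = X_L − X_C = 20810 Ω
Z = 1900 + j20810 Ω
|Z| = √(1900² + 20810²) = 20890 Ω
I = V/|Z| = 258.5 μA
V_L = I·|Z_L| = 0.0002585 × 22800 = 5.893 V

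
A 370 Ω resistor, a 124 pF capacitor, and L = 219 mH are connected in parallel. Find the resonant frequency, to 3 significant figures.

ω₀ = 1/√(LC) = 1/√(0.219 × 1.24e-10) = 191900 rad/s
f₀ = ω₀/(2π) = 30.5 kHz

30.5 kHz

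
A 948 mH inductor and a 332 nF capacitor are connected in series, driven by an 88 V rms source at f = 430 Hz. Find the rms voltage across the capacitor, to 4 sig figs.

67.83 V

ω = 2πf = 2702 rad/s
X_L = ωL = 2561 Ω
X_C = 1/(ωC) = 1115 Ω
Net reactance X = X_L − X_C = 1446 Ω
Z = j1446 Ω
|Z| = √(0² + 1446²) = 1446 Ω
I = V/|Z| = 60.84 mA
V_C = I·|Z_C| = 0.06084 × 1115 = 67.83 V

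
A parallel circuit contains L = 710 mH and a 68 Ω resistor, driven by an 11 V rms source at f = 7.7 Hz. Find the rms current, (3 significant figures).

359 mA

ω = 2πf = 48.38 rad/s
X_L = ωL = 34.4 Ω
Parallel: admittances add. Y = 1/R + 1/(jωL)
Y = (0.0147 − j0.0291) S
|Y| = 0.0326 S → |Z| = 1/|Y| = 30.7 Ω, ∠Z = −∠Y = 63.2°
I = V/|Z| = 11/30.7 = 359 mA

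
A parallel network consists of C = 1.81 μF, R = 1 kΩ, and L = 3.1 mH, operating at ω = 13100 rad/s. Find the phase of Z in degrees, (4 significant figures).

42.41°

X_L = ωL = 40.61 Ω
X_C = 1/(ωC) = 42.17 Ω
Parallel: admittances add. Y = 1/R + 1/(jωL) + jωC
Y = (0.001000 − j0.0009135) S
|Y| = 0.001354 S → |Z| = 1/|Y| = 738.3 Ω, ∠Z = −∠Y = 42.41°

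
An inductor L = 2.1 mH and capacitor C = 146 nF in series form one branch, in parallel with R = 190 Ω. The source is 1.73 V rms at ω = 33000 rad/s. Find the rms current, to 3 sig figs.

X_L = ωL = 69.3 Ω
X_C = 1/(ωC) = 208 Ω
Branch 1: Z₁ = R = 190 Ω
Branch 2 (series LC): Z₂ = j(X_L − X_C) = −j138 Ω
Parallel: Z = Z₁Z₂/(Z₁+Z₂), |Z| = 112 Ω, ∠Z = -54.0°
I = V/|Z| = 1.73/112 = 15.5 mA

15.5 mA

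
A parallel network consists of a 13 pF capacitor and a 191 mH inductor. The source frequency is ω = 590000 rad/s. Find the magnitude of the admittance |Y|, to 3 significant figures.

1.20 μS

X_L = ωL = 113000 Ω
X_C = 1/(ωC) = 130000 Ω
Parallel: admittances add. Y = 1/(jωL) + jωC
Y = (0 − j1.2e-06) S
|Y| = 1.2e-06 S → |Z| = 1/|Y| = 831000 Ω, ∠Z = −∠Y = 90.0°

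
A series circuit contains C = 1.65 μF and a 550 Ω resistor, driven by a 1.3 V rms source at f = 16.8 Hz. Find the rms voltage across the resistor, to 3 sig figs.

ω = 2πf = 105.6 rad/s
X_C = 1/(ωC) = 5740 Ω
Z = 550 − j5740 Ω
|Z| = √(550² + 5740²) = 5770 Ω
I = V/|Z| = 225 μA
V_R = I·|Z_R| = 0.000225 × 550 = 0.124 V

0.124 V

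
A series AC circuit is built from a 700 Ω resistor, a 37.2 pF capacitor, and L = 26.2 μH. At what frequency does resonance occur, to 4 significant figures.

5.098 MHz

ω₀ = 1/√(LC) = 1/√(2.62e-05 × 3.72e-11) = 3.203e+07 rad/s
f₀ = ω₀/(2π) = 5.098 MHz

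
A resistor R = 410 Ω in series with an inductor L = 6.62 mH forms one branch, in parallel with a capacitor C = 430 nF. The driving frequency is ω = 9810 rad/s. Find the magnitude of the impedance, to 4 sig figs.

X_L = ωL = 64.94 Ω
X_C = 1/(ωC) = 237.1 Ω
Branch 1 (R+jX_L): Z₁ = 410.0 + j64.94 Ω, |Z₁| = 415.1 Ω
Branch 2 (−jX_C): Z₂ = −j237.1 Ω
Parallel: Z = Z₁Z₂/(Z₁+Z₂), |Z| = 221.3 Ω, ∠Z = -58.23°

221.3 Ω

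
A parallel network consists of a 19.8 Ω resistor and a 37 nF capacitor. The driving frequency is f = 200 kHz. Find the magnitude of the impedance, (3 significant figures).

14.6 Ω

ω = 2πf = 1.257e+06 rad/s
X_C = 1/(ωC) = 21.5 Ω
Parallel: admittances add. Y = 1/R + jωC
Y = (0.0505 + j0.0465) S
|Y| = 0.0686 S → |Z| = 1/|Y| = 14.6 Ω, ∠Z = −∠Y = -42.6°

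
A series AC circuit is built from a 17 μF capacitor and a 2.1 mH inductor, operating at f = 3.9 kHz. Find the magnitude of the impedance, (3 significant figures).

49.1 Ω

ω = 2πf = 24500 rad/s
X_L = ωL = 51.5 Ω
X_C = 1/(ωC) = 2.40 Ω
Net reactance X = X_L − X_C = 49.1 Ω
Z = j49.1 Ω
|Z| = √(0² + 49.1²) = 49.1 Ω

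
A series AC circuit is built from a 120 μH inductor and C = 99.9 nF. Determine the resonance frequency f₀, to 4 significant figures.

45.97 kHz

ω₀ = 1/√(LC) = 1/√(0.00012 × 9.99e-08) = 288800 rad/s
f₀ = ω₀/(2π) = 45.97 kHz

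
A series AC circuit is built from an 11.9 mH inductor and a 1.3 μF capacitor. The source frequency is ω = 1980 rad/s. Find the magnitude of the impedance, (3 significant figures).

X_L = ωL = 23.6 Ω
X_C = 1/(ωC) = 389 Ω
Net reactance X = X_L − X_C = -365 Ω
Z = − j365 Ω
|Z| = √(0² + 365²) = 365 Ω

365 Ω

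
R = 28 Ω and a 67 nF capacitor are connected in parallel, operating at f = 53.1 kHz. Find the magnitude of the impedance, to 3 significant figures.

23.7 Ω

ω = 2πf = 333600 rad/s
X_C = 1/(ωC) = 44.7 Ω
Parallel: admittances add. Y = 1/R + jωC
Y = (0.0357 + j0.0224) S
|Y| = 0.0421 S → |Z| = 1/|Y| = 23.7 Ω, ∠Z = −∠Y = -32.0°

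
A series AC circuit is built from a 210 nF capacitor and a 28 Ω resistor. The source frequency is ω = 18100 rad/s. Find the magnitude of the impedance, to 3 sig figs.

X_C = 1/(ωC) = 263 Ω
Z = 28.0 − j263 Ω
|Z| = √(28.0² + 263²) = 265 Ω

265 Ω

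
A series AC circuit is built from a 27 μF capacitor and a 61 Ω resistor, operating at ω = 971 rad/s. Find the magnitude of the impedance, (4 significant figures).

X_C = 1/(ωC) = 38.14 Ω
Z = 61.00 − j38.14 Ω
|Z| = √(61.00² + 38.14²) = 71.94 Ω

71.94 Ω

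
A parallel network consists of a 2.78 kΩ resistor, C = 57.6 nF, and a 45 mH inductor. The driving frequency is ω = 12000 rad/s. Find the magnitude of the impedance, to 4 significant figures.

X_L = ωL = 540.0 Ω
X_C = 1/(ωC) = 1447 Ω
Parallel: admittances add. Y = 1/R + 1/(jωL) + jωC
Y = (0.0003597 − j0.001161) S
|Y| = 0.001215 S → |Z| = 1/|Y| = 823.0 Ω, ∠Z = −∠Y = 72.78°

823.0 Ω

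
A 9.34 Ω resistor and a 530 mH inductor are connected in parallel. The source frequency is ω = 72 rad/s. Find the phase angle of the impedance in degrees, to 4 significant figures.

13.75°

X_L = ωL = 38.16 Ω
Parallel: admittances add. Y = 1/R + 1/(jωL)
Y = (0.1071 − j0.02621) S
|Y| = 0.1102 S → |Z| = 1/|Y| = 9.072 Ω, ∠Z = −∠Y = 13.75°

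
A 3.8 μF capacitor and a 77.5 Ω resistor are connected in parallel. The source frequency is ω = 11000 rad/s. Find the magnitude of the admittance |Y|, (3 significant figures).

43.7 mS

X_C = 1/(ωC) = 23.9 Ω
Parallel: admittances add. Y = 1/R + jωC
Y = (0.0129 + j0.0418) S
|Y| = 0.0437 S → |Z| = 1/|Y| = 22.9 Ω, ∠Z = −∠Y = -72.8°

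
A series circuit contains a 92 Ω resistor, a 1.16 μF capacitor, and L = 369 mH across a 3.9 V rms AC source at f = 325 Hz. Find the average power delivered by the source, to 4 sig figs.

11.83 mW

ω = 2πf = 2042 rad/s
X_L = ωL = 753.5 Ω
X_C = 1/(ωC) = 422.2 Ω
Net reactance X = X_L − X_C = 331.3 Ω
Z = 92.00 + j331.3 Ω
|Z| = √(92.00² + 331.3²) = 343.9 Ω
∠Z = arctan(331.3/92.00) = 74.48°
I = V/|Z| = 11.34 mA
P = VI cos φ = 3.9 × 0.01134 × cos(74.48°) = 11.83 mW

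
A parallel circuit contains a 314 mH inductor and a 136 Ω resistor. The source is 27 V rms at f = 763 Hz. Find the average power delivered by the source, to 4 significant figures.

5.360 W

ω = 2πf = 4794 rad/s
X_L = ωL = 1505 Ω
Parallel: admittances add. Y = 1/R + 1/(jωL)
Y = (0.007353 − j0.0006643) S
|Y| = 0.007383 S → |Z| = 1/|Y| = 135.4 Ω, ∠Z = −∠Y = 5.162°
I = V/|Z| = 199.3 mA
P = VI cos φ = 27 × 0.1993 × cos(5.162°) = 5.360 W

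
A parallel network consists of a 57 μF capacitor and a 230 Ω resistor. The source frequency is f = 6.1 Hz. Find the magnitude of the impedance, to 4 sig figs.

205.5 Ω

ω = 2πf = 38.33 rad/s
X_C = 1/(ωC) = 457.7 Ω
Parallel: admittances add. Y = 1/R + jωC
Y = (0.004348 + j0.002185) S
|Y| = 0.004866 S → |Z| = 1/|Y| = 205.5 Ω, ∠Z = −∠Y = -26.68°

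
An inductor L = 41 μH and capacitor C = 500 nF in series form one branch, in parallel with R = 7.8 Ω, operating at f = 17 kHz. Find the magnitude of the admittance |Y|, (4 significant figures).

ω = 2πf = 106800 rad/s
X_L = ωL = 4.379 Ω
X_C = 1/(ωC) = 18.72 Ω
Branch 1: Z₁ = R = 7.800 Ω
Branch 2 (series LC): Z₂ = j(X_L − X_C) = −j14.34 Ω
Parallel: Z = Z₁Z₂/(Z₁+Z₂), |Z| = 6.852 Ω, ∠Z = -28.54°
|Y| = 1/|Z| = 145.9 mS

145.9 mS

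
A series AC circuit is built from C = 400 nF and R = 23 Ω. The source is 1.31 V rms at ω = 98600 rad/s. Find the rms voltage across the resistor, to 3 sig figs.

0.880 V

X_C = 1/(ωC) = 25.4 Ω
Z = 23.0 − j25.4 Ω
|Z| = √(23.0² + 25.4²) = 34.2 Ω
I = V/|Z| = 38.3 mA
V_R = I·|Z_R| = 0.0383 × 23.0 = 0.880 V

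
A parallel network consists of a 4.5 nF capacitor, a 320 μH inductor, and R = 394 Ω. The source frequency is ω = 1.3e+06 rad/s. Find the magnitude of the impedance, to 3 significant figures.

234 Ω

X_L = ωL = 416 Ω
X_C = 1/(ωC) = 171 Ω
Parallel: admittances add. Y = 1/R + 1/(jωL) + jωC
Y = (0.00254 + j0.00345) S
|Y| = 0.00428 S → |Z| = 1/|Y| = 234 Ω, ∠Z = −∠Y = -53.6°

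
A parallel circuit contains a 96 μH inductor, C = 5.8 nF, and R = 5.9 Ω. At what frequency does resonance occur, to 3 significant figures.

ω₀ = 1/√(LC) = 1/√(9.6e-05 × 5.8e-09) = 1.34e+06 rad/s
f₀ = ω₀/(2π) = 213 kHz

213 kHz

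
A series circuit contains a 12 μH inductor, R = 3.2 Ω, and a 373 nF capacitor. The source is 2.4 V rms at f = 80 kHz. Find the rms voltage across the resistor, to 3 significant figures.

2.34 V

ω = 2πf = 502700 rad/s
X_L = ωL = 6.03 Ω
X_C = 1/(ωC) = 5.33 Ω
Net reactance X = X_L − X_C = 0.698 Ω
Z = 3.20 + j0.698 Ω
|Z| = √(3.20² + 0.698²) = 3.28 Ω
I = V/|Z| = 733 mA
V_R = I·|Z_R| = 0.733 × 3.20 = 2.34 V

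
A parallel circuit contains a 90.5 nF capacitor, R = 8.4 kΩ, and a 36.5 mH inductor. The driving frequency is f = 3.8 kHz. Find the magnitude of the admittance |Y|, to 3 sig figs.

1.02 mS

ω = 2πf = 23880 rad/s
X_L = ωL = 871 Ω
X_C = 1/(ωC) = 463 Ω
Parallel: admittances add. Y = 1/R + 1/(jωL) + jωC
Y = (0.000119 + j0.00101) S
|Y| = 0.00102 S → |Z| = 1/|Y| = 980 Ω, ∠Z = −∠Y = -83.3°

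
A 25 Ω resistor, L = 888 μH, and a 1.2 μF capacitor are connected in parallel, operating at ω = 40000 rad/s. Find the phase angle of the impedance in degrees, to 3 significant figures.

-26.4°

X_L = ωL = 35.5 Ω
X_C = 1/(ωC) = 20.8 Ω
Parallel: admittances add. Y = 1/R + 1/(jωL) + jωC
Y = (0.0400 + j0.0198) S
|Y| = 0.0447 S → |Z| = 1/|Y| = 22.4 Ω, ∠Z = −∠Y = -26.4°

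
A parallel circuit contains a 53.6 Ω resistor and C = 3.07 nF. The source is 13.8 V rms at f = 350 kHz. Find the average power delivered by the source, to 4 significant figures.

ω = 2πf = 2.199e+06 rad/s
X_C = 1/(ωC) = 148.1 Ω
Parallel: admittances add. Y = 1/R + jωC
Y = (0.01866 + j0.006751) S
|Y| = 0.01984 S → |Z| = 1/|Y| = 50.40 Ω, ∠Z = −∠Y = -19.89°
I = V/|Z| = 273.8 mA
P = VI cos φ = 13.8 × 0.2738 × cos(-19.89°) = 3.553 W

3.553 W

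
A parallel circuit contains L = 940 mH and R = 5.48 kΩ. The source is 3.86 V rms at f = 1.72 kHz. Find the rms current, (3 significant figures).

800 μA

ω = 2πf = 10810 rad/s
X_L = ωL = 10200 Ω
Parallel: admittances add. Y = 1/R + 1/(jωL)
Y = (0.000182 − j9.84e-05) S
|Y| = 0.000207 S → |Z| = 1/|Y| = 4820 Ω, ∠Z = −∠Y = 28.3°
I = V/|Z| = 3.86/4820 = 800 μA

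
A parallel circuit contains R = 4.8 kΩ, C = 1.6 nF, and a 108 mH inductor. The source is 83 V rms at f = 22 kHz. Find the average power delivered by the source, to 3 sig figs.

ω = 2πf = 138200 rad/s
X_L = ωL = 14900 Ω
X_C = 1/(ωC) = 4520 Ω
Parallel: admittances add. Y = 1/R + 1/(jωL) + jωC
Y = (0.000208 + j0.000154) S
|Y| = 0.000259 S → |Z| = 1/|Y| = 3860 Ω, ∠Z = −∠Y = -36.5°
I = V/|Z| = 21.5 mA
P = VI cos φ = 83 × 0.0215 × cos(-36.5°) = 1.44 W

1.44 W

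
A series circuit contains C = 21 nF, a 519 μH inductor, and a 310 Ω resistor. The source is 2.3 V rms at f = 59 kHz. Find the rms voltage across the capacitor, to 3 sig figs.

0.933 V

ω = 2πf = 370700 rad/s
X_L = ωL = 192 Ω
X_C = 1/(ωC) = 128 Ω
Net reactance X = X_L − X_C = 63.9 Ω
Z = 310 + j63.9 Ω
|Z| = √(310² + 63.9²) = 317 Ω
I = V/|Z| = 7.27 mA
V_C = I·|Z_C| = 0.00727 × 128 = 0.933 V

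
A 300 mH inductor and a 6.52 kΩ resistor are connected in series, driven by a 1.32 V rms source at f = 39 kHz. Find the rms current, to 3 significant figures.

ω = 2πf = 245000 rad/s
X_L = ωL = 73500 Ω
Z = 6520 + j73500 Ω
|Z| = √(6520² + 73500²) = 73800 Ω
I = V/|Z| = 1.32/73800 = 17.9 μA

17.9 μA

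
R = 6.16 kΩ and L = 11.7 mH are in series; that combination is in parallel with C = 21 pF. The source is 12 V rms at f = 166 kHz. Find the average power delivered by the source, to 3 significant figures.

ω = 2πf = 1.043e+06 rad/s
X_L = ωL = 12200 Ω
X_C = 1/(ωC) = 45700 Ω
Branch 1 (R+jX_L): Z₁ = 6160 + j12200 Ω, |Z₁| = 13700 Ω
Branch 2 (−jX_C): Z₂ = −j45700 Ω
Parallel: Z = Z₁Z₂/(Z₁+Z₂), |Z| = 18300 Ω, ∠Z = 52.8°
I = V/|Z| = 654 μA
P = VI cos φ = 12 × 0.000654 × cos(52.8°) = 4.75 mW

4.75 mW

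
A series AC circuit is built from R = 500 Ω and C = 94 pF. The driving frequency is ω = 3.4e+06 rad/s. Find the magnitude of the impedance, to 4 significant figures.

X_C = 1/(ωC) = 3129 Ω
Z = 500.0 − j3129 Ω
|Z| = √(500.0² + 3129²) = 3169 Ω

3169 Ω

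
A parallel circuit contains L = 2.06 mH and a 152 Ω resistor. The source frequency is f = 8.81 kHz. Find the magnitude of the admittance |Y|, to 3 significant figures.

ω = 2πf = 55350 rad/s
X_L = ωL = 114 Ω
Parallel: admittances add. Y = 1/R + 1/(jωL)
Y = (0.00658 − j0.00877) S
|Y| = 0.0110 S → |Z| = 1/|Y| = 91.2 Ω, ∠Z = −∠Y = 53.1°

11.0 mS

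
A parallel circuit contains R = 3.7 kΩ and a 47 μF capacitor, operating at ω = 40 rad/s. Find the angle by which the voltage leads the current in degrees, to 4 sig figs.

-81.82°

X_C = 1/(ωC) = 531.9 Ω
Parallel: admittances add. Y = 1/R + jωC
Y = (0.0002703 + j0.001880) S
|Y| = 0.001899 S → |Z| = 1/|Y| = 526.5 Ω, ∠Z = −∠Y = -81.82°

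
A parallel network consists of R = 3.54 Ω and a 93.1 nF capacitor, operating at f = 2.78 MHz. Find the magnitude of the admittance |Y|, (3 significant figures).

ω = 2πf = 1.747e+07 rad/s
X_C = 1/(ωC) = 0.615 Ω
Parallel: admittances add. Y = 1/R + jωC
Y = (0.282 + j1.63) S
|Y| = 1.65 S → |Z| = 1/|Y| = 0.606 Ω, ∠Z = −∠Y = -80.1°

1.65 S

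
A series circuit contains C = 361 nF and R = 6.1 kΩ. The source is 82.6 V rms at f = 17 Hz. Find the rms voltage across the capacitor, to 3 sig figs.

80.4 V

ω = 2πf = 106.8 rad/s
X_C = 1/(ωC) = 25900 Ω
Z = 6100 − j25900 Ω
|Z| = √(6100² + 25900²) = 26600 Ω
I = V/|Z| = 3.10 mA
V_C = I·|Z_C| = 0.00310 × 25900 = 80.4 V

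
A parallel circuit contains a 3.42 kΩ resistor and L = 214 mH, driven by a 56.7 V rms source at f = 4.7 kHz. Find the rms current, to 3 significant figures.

ω = 2πf = 29530 rad/s
X_L = ωL = 6320 Ω
Parallel: admittances add. Y = 1/R + 1/(jωL)
Y = (0.000292 − j0.000158) S
|Y| = 0.000332 S → |Z| = 1/|Y| = 3010 Ω, ∠Z = −∠Y = 28.4°
I = V/|Z| = 56.7/3010 = 18.9 mA

18.9 mA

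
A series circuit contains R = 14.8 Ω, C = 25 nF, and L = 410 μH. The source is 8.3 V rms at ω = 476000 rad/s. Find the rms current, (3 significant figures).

74.0 mA

X_L = ωL = 195 Ω
X_C = 1/(ωC) = 84.0 Ω
Net reactance X = X_L − X_C = 111 Ω
Z = 14.8 + j111 Ω
|Z| = √(14.8² + 111²) = 112 Ω
I = V/|Z| = 8.3/112 = 74.0 mA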